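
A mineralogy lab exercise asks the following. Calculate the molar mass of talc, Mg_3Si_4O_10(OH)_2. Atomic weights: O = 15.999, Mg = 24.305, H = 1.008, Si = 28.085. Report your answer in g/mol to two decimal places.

379.26 g/mol

M = 3(24.305) + 4(28.085) + 12(15.999) + 2(1.008)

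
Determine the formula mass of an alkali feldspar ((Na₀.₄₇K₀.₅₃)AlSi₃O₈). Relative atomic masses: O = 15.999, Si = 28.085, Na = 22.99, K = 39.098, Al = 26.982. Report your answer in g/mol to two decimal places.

M = 0.47(22.99) + 0.53(39.098) + 1(26.982) + 3(28.085) + 8(15.999)

270.76 g/mol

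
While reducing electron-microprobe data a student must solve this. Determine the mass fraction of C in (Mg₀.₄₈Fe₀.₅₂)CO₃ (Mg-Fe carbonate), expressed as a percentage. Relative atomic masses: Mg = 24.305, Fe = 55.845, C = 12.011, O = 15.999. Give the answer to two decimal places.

Molar mass of (Mg₀.₄₈Fe₀.₅₂)CO₃: 0.48*24.305 + 0.52*55.845 + 1*12.011 + 3*15.999 = 100.714 g/mol.
Mass of C per formula unit: 1 × 12.011 = 12.011 g.
Weight fraction C = 12.011 / 100.714 = 0.1193.

11.93 weight percent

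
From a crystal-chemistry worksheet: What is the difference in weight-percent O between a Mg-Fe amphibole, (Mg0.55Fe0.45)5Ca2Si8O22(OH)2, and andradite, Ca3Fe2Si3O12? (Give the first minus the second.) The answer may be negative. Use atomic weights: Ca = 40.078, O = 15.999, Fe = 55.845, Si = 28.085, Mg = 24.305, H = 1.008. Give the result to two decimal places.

M((Mg0.55Fe0.45)5Ca2Si8O22(OH)2) = 883.318 g/mol, so wt% O = 383.976/883.318 × 100 = 43.47%.
M(Ca3Fe2Si3O12) = 508.167 g/mol, so wt% O = 191.988/508.167 × 100 = 37.78%.
43.47 − 37.78 = 5.69 pp.

5.69 percentage points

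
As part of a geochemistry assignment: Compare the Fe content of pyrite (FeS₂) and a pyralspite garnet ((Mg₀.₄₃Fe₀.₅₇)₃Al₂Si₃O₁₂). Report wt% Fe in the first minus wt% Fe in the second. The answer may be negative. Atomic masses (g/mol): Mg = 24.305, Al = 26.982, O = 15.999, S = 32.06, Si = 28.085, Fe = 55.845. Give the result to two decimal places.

Fe in FeS₂: molar mass 119.965 g/mol; 1×55.845 = 55.845 g → 46.55 wt%.
Fe in (Mg₀.₄₃Fe₀.₅₇)₃Al₂Si₃O₁₂: molar mass 457.055 g/mol; 1.71×55.845 = 95.495 g → 20.89 wt%.
Difference = 46.55 − 20.89 = 25.66 percentage points.

25.66 percentage points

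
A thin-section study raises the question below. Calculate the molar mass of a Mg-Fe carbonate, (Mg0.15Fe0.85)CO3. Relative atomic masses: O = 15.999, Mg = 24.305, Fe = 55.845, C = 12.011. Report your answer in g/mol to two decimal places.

M = 0.15×24.305 + 0.85×55.845 + 1×12.011 + 3×15.999

111.12 g/mol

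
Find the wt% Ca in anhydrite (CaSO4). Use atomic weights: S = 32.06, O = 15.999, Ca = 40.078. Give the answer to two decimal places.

29.44 wt%

Formula mass = 1·40.078 + 1·32.06 + 4·15.999 = 136.134 g/mol, of which 40.078 g is Ca.
So Ca makes up 40.078/136.134 = 0.2944 of the mass, i.e. 29.44%.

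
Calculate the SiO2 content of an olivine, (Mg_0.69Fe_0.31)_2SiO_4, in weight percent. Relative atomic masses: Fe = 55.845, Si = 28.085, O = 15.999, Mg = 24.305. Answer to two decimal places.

M((Mg_0.69Fe_0.31)_2SiO_4) = 160.246 g/mol; M(SiO2) = 60.083 g/mol.
Moles SiO2 per formula unit = 1 Si ÷ 1 = 1.0000.
SiO2 fraction = (1.0000 × 60.083) / 160.246 = 60.083/160.246 = 0.3749.

37.49 wt%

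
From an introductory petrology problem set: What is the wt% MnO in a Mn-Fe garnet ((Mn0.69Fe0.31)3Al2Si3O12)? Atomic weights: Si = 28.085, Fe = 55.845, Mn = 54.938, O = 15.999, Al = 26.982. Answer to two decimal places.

Formula mass = 495.865 g/mol.
2.07 Mn → 2.0700 mol MnO per formula unit; M(MnO) = 70.937, so MnO mass = 146.840 g.
146.840/495.865 × 100 = 29.61 wt%.

29.61 wt%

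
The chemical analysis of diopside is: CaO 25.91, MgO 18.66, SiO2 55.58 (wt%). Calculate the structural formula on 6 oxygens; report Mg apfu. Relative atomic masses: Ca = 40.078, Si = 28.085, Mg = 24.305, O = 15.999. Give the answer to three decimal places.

CaO: 25.91/56.077 = 0.46204 mol → 0.46204 mol Ca, 0.46204 mol O.
MgO: 18.66/40.304 = 0.46298 mol → 0.46298 mol Mg, 0.46298 mol O.
SiO2: 55.58/60.083 = 0.92505 mol → 0.92505 mol Si, 1.85010 mol O.
Total oxygen = 2.77512 mol. Normalization factor = 6/2.77512 = 2.16207.
Mg per 6 O = 0.46298 × 2.16207 = 1.001.

1.001 Mg apfu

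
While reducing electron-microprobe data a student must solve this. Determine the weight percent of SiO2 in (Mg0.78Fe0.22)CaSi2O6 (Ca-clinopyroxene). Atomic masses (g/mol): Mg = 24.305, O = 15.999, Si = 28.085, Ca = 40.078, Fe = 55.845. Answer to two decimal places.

Molar mass of (Mg0.78Fe0.22)CaSi2O6 = 0.78*24.305 + 0.22*55.845 + 1*40.078 + 2*28.085 + 6*15.999 = 223.486 g/mol.
Each formula unit contains 2 Si, equivalent to 2/1 = 2.0000 mol SiO2.
M(SiO2) = 1×28.085 + 2×15.999 = 60.083 g/mol.
Mass of SiO2 per formula unit = 2.0000 × 60.083 = 120.166 g.
SiO2 wt% = 120.166 / 223.486 × 100 = 53.77%.

53.77 wt%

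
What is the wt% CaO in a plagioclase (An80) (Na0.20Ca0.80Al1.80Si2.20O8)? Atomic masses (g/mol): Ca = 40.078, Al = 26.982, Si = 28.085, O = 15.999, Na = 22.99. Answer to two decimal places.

16.31 wt%

Formula mass = 275.007 g/mol.
0.80 Ca → 0.8000 mol CaO per formula unit; M(CaO) = 56.077, so CaO mass = 44.862 g.
44.862/275.007 × 100 = 16.31 wt%.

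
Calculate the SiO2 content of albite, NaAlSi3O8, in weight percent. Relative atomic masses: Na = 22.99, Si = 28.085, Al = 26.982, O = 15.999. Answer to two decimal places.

68.74 wt%

Formula mass = 262.219 g/mol.
3 Si → 3.0000 mol SiO2 per formula unit; M(SiO2) = 60.083, so SiO2 mass = 180.249 g.
180.249/262.219 × 100 = 68.74 wt%.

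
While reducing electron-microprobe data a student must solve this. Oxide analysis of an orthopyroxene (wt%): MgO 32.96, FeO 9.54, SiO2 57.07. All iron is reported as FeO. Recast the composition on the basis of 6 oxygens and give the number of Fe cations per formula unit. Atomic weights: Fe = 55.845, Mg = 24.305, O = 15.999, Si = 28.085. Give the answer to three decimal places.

32.96 wt% MgO ÷ 40.304 g/mol = 0.81778 mol, giving 0.81778 Mg and 0.81778 O.
9.54 wt% FeO ÷ 71.844 g/mol = 0.13279 mol, giving 0.13279 Fe and 0.13279 O.
57.07 wt% SiO2 ÷ 60.083 g/mol = 0.94985 mol, giving 0.94985 Si and 1.89970 O.
Oxygen sums to 2.85027; scaling by 6/2.85027 = 2.10506 puts the formula on 6 O.
Fe: 0.13279 × 2.10506 = 0.280 atoms per formula unit.

0.280 Fe apfu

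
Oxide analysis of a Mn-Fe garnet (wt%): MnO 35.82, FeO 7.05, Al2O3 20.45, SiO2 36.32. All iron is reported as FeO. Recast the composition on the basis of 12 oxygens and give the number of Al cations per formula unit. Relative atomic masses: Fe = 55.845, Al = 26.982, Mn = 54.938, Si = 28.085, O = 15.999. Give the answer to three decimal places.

MnO (M=70.937): mol = 0.50496; Mn = 0.50496, O = 0.50496.
FeO (M=71.844): mol = 0.09813; Fe = 0.09813, O = 0.09813.
Al2O3 (M=101.961): mol = 0.20057; Al = 0.40114, O = 0.60171.
SiO2 (M=60.083): mol = 0.60450; Si = 0.60450, O = 1.20900.
ΣO = 2.41380; factor = 12/ΣO = 4.97141.
Al apfu = 0.40114 × 4.97141 = 1.994.

1.994 Al apfu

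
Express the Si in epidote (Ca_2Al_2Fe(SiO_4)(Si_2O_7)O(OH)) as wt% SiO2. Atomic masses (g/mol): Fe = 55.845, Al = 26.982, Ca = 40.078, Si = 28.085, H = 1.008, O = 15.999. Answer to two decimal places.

37.30 wt%

Molar mass of Ca_2Al_2Fe(SiO_4)(Si_2O_7)O(OH) = 2*40.078 + 2*26.982 + 1*55.845 + 3*28.085 + 13*15.999 + 1*1.008 = 483.215 g/mol.
Each formula unit contains 3 Si, equivalent to 3/1 = 3.0000 mol SiO2.
M(SiO2) = 1×28.085 + 2×15.999 = 60.083 g/mol.
Mass of SiO2 per formula unit = 3.0000 × 60.083 = 180.249 g.
SiO2 wt% = 180.249 / 483.215 × 100 = 37.30%.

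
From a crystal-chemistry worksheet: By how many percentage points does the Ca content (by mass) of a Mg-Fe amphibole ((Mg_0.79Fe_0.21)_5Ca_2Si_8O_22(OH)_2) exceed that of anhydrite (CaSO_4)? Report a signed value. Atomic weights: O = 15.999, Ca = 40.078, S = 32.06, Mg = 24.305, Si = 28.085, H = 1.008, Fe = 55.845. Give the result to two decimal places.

-19.96 percentage points

M((Mg_0.79Fe_0.21)_5Ca_2Si_8O_22(OH)_2) = 845.470 g/mol, so wt% Ca = 80.156/845.470 × 100 = 9.48%.
M(CaSO_4) = 136.134 g/mol, so wt% Ca = 40.078/136.134 × 100 = 29.44%.
9.48 − 29.44 = -19.96 pp.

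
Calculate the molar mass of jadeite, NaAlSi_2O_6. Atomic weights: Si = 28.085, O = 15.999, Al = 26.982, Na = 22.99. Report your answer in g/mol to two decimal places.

Na: 1 × 22.99 = 22.9900
Al: 1 × 26.982 = 26.9820
Si: 2 × 28.085 = 56.1700
O: 6 × 15.999 = 95.9940
Summing the contributions gives the formula mass.

202.14 g/mol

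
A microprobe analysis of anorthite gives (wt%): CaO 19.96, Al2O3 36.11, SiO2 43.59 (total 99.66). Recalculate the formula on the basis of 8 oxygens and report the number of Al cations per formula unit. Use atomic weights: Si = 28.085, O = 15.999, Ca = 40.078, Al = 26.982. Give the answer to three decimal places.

CaO: 19.96/56.077 = 0.35594 mol → 0.35594 mol Ca, 0.35594 mol O.
Al2O3: 36.11/101.961 = 0.35416 mol → 0.70832 mol Al, 1.06248 mol O.
SiO2: 43.59/60.083 = 0.72550 mol → 0.72550 mol Si, 1.45100 mol O.
Total oxygen = 2.86942 mol. Normalization factor = 8/2.86942 = 2.78802.
Al per 8 O = 0.70832 × 2.78802 = 1.975.

1.975 Al apfu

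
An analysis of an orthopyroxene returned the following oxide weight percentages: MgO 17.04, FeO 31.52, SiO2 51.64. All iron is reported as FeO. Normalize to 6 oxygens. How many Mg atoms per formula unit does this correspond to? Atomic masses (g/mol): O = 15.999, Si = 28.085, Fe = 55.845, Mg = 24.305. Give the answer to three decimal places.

0.983 Mg apfu

17.04 wt% MgO ÷ 40.304 g/mol = 0.42279 mol, giving 0.42279 Mg and 0.42279 O.
31.52 wt% FeO ÷ 71.844 g/mol = 0.43873 mol, giving 0.43873 Fe and 0.43873 O.
51.64 wt% SiO2 ÷ 60.083 g/mol = 0.85948 mol, giving 0.85948 Si and 1.71896 O.
Oxygen sums to 2.58048; scaling by 6/2.58048 = 2.32515 puts the formula on 6 O.
Mg: 0.42279 × 2.32515 = 0.983 atoms per formula unit.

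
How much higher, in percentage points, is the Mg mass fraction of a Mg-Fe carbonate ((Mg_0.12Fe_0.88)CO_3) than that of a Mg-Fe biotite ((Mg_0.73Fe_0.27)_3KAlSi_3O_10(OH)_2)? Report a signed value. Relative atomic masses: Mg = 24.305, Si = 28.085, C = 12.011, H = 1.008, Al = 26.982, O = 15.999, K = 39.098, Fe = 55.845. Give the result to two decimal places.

First mineral: 2.917 g Mg in 112.068 g formula = 2.60 wt% Mg.
Second mineral: 53.228 g Mg in 442.801 g formula = 12.02 wt% Mg.
2.60% − 12.02% gives a difference of -9.42 percentage points.

-9.42 percentage points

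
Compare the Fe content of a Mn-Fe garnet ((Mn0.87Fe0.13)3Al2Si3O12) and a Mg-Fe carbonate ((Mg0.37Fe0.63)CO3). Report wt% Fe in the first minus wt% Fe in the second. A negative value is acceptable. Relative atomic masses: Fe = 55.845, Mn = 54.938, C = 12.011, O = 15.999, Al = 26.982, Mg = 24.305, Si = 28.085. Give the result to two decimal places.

First mineral: 21.780 g Fe in 495.375 g formula = 4.40 wt% Fe.
Second mineral: 35.182 g Fe in 104.183 g formula = 33.77 wt% Fe.
4.40% − 33.77% gives a difference of -29.37 percentage points.

-29.37 percentage points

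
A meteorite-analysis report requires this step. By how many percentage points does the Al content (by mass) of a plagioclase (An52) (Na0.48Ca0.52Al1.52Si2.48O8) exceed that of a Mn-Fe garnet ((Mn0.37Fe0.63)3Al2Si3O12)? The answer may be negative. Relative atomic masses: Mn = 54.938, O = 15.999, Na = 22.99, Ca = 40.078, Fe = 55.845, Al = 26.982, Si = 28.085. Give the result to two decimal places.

M(Na0.48Ca0.52Al1.52Si2.48O8) = 270.531 g/mol, so wt% Al = 41.013/270.531 × 100 = 15.16%.
M((Mn0.37Fe0.63)3Al2Si3O12) = 496.735 g/mol, so wt% Al = 53.964/496.735 × 100 = 10.86%.
15.16 − 10.86 = 4.30 pp.

4.30 percentage points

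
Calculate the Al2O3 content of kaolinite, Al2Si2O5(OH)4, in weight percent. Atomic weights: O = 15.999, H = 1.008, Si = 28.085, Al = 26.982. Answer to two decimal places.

39.50 wt%

M(Al2Si2O5(OH)4) = 258.157 g/mol; M(Al2O3) = 101.961 g/mol.
Moles Al2O3 per formula unit = 2 Al ÷ 2 = 1.0000.
Al2O3 fraction = (1.0000 × 101.961) / 258.157 = 101.961/258.157 = 0.3950.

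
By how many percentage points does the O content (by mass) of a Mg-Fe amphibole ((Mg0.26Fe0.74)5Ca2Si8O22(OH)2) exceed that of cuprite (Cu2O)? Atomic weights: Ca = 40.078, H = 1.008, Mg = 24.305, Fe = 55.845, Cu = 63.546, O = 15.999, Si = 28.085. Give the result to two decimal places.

First mineral: 383.976 g O in 929.051 g formula = 41.33 wt% O.
Second mineral: 15.999 g O in 143.091 g formula = 11.18 wt% O.
41.33% − 11.18% gives a difference of 30.15 percentage points.

30.15 percentage points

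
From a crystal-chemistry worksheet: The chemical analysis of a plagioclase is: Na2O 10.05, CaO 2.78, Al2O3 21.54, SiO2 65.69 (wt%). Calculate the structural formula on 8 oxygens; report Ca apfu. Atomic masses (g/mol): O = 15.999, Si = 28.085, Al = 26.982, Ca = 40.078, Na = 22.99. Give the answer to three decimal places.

Na2O (M=61.979): mol = 0.16215; Na = 0.32430, O = 0.16215.
CaO (M=56.077): mol = 0.04957; Ca = 0.04957, O = 0.04957.
Al2O3 (M=101.961): mol = 0.21126; Al = 0.42252, O = 0.63378.
SiO2 (M=60.083): mol = 1.09332; Si = 1.09332, O = 2.18664.
ΣO = 3.03214; factor = 8/ΣO = 2.63840.
Ca apfu = 0.04957 × 2.63840 = 0.131.

0.131 Ca apfu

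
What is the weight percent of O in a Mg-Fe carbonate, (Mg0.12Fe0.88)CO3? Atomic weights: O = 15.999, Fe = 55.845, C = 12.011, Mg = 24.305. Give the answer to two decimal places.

42.83 mass %

Molar mass of (Mg0.12Fe0.88)CO3: 0.12·24.305 + 0.88·55.845 + 1·12.011 + 3·15.999 = 112.068 g/mol.
Mass of O per formula unit: 3 × 15.999 = 47.997 g.
Weight fraction O = 47.997 / 112.068 = 0.4283.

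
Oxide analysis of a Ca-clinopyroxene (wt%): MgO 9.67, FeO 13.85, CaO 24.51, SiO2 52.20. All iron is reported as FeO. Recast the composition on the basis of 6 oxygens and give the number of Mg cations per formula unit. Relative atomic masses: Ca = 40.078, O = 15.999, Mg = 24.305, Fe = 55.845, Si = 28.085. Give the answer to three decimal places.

0.552 Mg apfu

MgO (M=40.304): mol = 0.23993; Mg = 0.23993, O = 0.23993.
FeO (M=71.844): mol = 0.19278; Fe = 0.19278, O = 0.19278.
CaO (M=56.077): mol = 0.43708; Ca = 0.43708, O = 0.43708.
SiO2 (M=60.083): mol = 0.86880; Si = 0.86880, O = 1.73760.
ΣO = 2.60739; factor = 6/ΣO = 2.30115.
Mg apfu = 0.23993 × 2.30115 = 0.552.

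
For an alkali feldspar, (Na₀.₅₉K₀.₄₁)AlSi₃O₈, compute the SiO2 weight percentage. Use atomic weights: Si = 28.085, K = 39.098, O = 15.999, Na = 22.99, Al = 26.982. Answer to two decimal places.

M((Na₀.₅₉K₀.₄₁)AlSi₃O₈) = 268.823 g/mol; M(SiO2) = 60.083 g/mol.
Moles SiO2 per formula unit = 3 Si ÷ 1 = 3.0000.
SiO2 fraction = (3.0000 × 60.083) / 268.823 = 180.249/268.823 = 0.6705.

67.05 wt%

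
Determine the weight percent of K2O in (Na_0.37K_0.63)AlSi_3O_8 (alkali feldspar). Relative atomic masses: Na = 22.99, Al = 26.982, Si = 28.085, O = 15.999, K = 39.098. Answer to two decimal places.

Formula mass = 272.367 g/mol.
0.63 K → 0.3150 mol K2O per formula unit; M(K2O) = 94.195, so K2O mass = 29.671 g.
29.671/272.367 × 100 = 10.89 wt%.

10.89 wt%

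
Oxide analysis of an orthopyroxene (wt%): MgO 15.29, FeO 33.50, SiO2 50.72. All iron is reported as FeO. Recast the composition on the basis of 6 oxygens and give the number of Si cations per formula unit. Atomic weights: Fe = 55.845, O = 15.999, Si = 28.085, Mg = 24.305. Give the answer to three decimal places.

1.999 Si apfu

MgO: 15.29/40.304 = 0.37937 mol → 0.37937 mol Mg, 0.37937 mol O.
FeO: 33.50/71.844 = 0.46629 mol → 0.46629 mol Fe, 0.46629 mol O.
SiO2: 50.72/60.083 = 0.84417 mol → 0.84417 mol Si, 1.68834 mol O.
Total oxygen = 2.53400 mol. Normalization factor = 6/2.53400 = 2.36780.
Si per 6 O = 0.84417 × 2.36780 = 1.999.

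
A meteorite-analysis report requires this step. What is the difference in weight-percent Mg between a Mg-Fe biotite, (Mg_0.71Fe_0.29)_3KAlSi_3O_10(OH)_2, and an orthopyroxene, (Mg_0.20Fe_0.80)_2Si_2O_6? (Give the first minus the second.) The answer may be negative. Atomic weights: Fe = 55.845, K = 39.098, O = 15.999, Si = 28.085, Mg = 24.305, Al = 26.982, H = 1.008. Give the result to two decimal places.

First mineral: 51.770 g Mg in 444.694 g formula = 11.64 wt% Mg.
Second mineral: 9.722 g Mg in 251.238 g formula = 3.87 wt% Mg.
11.64% − 3.87% gives a difference of 7.77 percentage points.

7.77 percentage points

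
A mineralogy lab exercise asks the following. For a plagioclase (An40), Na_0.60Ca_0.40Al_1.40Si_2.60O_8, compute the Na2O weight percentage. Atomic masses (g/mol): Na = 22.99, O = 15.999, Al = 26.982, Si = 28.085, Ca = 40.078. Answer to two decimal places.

6.92 wt%

Molar mass of Na_0.60Ca_0.40Al_1.40Si_2.60O_8 = 0.60*22.99 + 0.40*40.078 + 1.40*26.982 + 2.60*28.085 + 8*15.999 = 268.613 g/mol.
Each formula unit contains 0.60 Na, equivalent to 0.60/2 = 0.3000 mol Na2O.
M(Na2O) = 2×22.99 + 1×15.999 = 61.979 g/mol.
Mass of Na2O per formula unit = 0.3000 × 61.979 = 18.594 g.
Na2O wt% = 18.594 / 268.613 × 100 = 6.92%.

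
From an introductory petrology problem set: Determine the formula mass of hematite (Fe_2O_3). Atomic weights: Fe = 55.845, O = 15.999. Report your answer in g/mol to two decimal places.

The formula mass is the sum 2·55.845 + 3·15.999.

159.69 g/mol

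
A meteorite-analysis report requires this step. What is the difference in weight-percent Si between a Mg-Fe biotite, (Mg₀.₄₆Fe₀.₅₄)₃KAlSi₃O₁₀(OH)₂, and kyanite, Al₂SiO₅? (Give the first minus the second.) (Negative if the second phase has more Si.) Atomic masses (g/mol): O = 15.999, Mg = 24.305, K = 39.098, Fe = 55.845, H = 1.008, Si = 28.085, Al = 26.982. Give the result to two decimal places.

First mineral: 84.255 g Si in 468.349 g formula = 17.99 wt% Si.
Second mineral: 28.085 g Si in 162.044 g formula = 17.33 wt% Si.
17.99% − 17.33% gives a difference of 0.66 percentage points.

0.66 percentage points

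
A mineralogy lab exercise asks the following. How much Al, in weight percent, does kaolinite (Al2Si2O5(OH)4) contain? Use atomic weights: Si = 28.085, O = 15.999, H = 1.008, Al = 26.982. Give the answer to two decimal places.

Molar mass of Al2Si2O5(OH)4: 2×26.982 + 2×28.085 + 9×15.999 + 4×1.008 = 258.157 g/mol.
Mass of Al per formula unit: 2 × 26.982 = 53.964 g.
Weight fraction Al = 53.964 / 258.157 = 0.2090.

20.90 weight percent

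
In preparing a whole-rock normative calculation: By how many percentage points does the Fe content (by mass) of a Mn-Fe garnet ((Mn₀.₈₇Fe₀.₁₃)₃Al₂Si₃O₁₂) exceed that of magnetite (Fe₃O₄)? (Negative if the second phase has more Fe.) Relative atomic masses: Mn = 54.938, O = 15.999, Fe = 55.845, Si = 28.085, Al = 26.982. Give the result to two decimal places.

Fe in (Mn₀.₈₇Fe₀.₁₃)₃Al₂Si₃O₁₂: molar mass 495.375 g/mol; 0.39×55.845 = 21.780 g → 4.40 wt%.
Fe in Fe₃O₄: molar mass 231.531 g/mol; 3×55.845 = 167.535 g → 72.36 wt%.
Difference = 4.40 − 72.36 = -67.96 percentage points.

-67.96 percentage points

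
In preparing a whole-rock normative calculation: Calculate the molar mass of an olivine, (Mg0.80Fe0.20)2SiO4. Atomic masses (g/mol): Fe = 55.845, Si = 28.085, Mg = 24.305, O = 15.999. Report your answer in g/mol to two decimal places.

153.31 g/mol

Mg: 1.60 × 24.305 = 38.8880
Fe: 0.40 × 55.845 = 22.3380
Si: 1 × 28.085 = 28.0850
O: 4 × 15.999 = 63.9960
Summing the contributions gives the formula mass.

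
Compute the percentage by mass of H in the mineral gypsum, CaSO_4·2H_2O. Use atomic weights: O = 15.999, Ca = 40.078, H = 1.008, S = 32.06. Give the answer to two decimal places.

2.34 wt%

M(CaSO_4·2H_2O) = 172.164 g/mol.
H contributes 4 × 1.008 = 4.032 g per mole.
4.032/172.164 = 0.0234 → 2.34%.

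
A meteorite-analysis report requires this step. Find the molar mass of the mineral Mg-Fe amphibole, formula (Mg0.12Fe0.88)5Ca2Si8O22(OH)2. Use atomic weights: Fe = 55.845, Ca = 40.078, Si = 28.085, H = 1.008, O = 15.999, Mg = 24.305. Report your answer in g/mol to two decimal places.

951.13 g/mol

Mg: 0.60 × 24.305 = 14.5830
Fe: 4.40 × 55.845 = 245.7180
Ca: 2 × 40.078 = 80.1560
Si: 8 × 28.085 = 224.6800
O: 24 × 15.999 = 383.9760
H: 2 × 1.008 = 2.0160
Summing the contributions gives the formula mass.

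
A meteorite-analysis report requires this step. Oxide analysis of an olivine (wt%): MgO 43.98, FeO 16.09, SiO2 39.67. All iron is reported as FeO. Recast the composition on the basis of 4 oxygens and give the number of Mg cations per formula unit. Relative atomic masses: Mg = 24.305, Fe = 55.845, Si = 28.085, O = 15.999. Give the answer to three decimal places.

MgO (M=40.304): mol = 1.09121; Mg = 1.09121, O = 1.09121.
FeO (M=71.844): mol = 0.22396; Fe = 0.22396, O = 0.22396.
SiO2 (M=60.083): mol = 0.66025; Si = 0.66025, O = 1.32050.
ΣO = 2.63567; factor = 4/ΣO = 1.51764.
Mg apfu = 1.09121 × 1.51764 = 1.656.

1.656 Mg apfu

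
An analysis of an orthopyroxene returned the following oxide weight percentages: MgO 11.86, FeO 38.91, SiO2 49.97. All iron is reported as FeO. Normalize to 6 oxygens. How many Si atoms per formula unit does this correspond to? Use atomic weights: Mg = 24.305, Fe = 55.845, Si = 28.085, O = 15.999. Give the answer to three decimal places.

MgO (M=40.304): mol = 0.29426; Mg = 0.29426, O = 0.29426.
FeO (M=71.844): mol = 0.54159; Fe = 0.54159, O = 0.54159.
SiO2 (M=60.083): mol = 0.83168; Si = 0.83168, O = 1.66336.
ΣO = 2.49921; factor = 6/ΣO = 2.40076.
Si apfu = 0.83168 × 2.40076 = 1.997.

1.997 Si apfu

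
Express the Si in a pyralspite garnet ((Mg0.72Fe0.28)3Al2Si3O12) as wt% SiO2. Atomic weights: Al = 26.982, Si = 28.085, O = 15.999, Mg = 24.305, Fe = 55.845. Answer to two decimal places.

41.96 wt%

Molar mass of (Mg0.72Fe0.28)3Al2Si3O12 = 2.16*24.305 + 0.84*55.845 + 2*26.982 + 3*28.085 + 12*15.999 = 429.616 g/mol.
Each formula unit contains 3 Si, equivalent to 3/1 = 3.0000 mol SiO2.
M(SiO2) = 1×28.085 + 2×15.999 = 60.083 g/mol.
Mass of SiO2 per formula unit = 3.0000 × 60.083 = 180.249 g.
SiO2 wt% = 180.249 / 429.616 × 100 = 41.96%.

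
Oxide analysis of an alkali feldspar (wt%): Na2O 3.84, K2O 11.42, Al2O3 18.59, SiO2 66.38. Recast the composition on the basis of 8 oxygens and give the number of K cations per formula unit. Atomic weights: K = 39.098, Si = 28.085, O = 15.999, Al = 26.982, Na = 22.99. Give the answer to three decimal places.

3.84 wt% Na2O ÷ 61.979 g/mol = 0.06196 mol, giving 0.12392 Na and 0.06196 O.
11.42 wt% K2O ÷ 94.195 g/mol = 0.12124 mol, giving 0.24248 K and 0.12124 O.
18.59 wt% Al2O3 ÷ 101.961 g/mol = 0.18232 mol, giving 0.36464 Al and 0.54696 O.
66.38 wt% SiO2 ÷ 60.083 g/mol = 1.10481 mol, giving 1.10481 Si and 2.20962 O.
Oxygen sums to 2.93978; scaling by 8/2.93978 = 2.72129 puts the formula on 8 O.
K: 0.24248 × 2.72129 = 0.660 atoms per formula unit.

0.660 K apfu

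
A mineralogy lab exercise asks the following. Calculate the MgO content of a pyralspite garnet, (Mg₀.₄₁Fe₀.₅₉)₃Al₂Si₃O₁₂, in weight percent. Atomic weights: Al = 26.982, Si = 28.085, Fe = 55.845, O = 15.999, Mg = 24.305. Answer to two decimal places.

10.80 wt%

M((Mg₀.₄₁Fe₀.₅₉)₃Al₂Si₃O₁₂) = 458.948 g/mol; M(MgO) = 40.304 g/mol.
Moles MgO per formula unit = 1.23 Mg ÷ 1 = 1.2300.
MgO fraction = (1.2300 × 40.304) / 458.948 = 49.574/458.948 = 0.1080.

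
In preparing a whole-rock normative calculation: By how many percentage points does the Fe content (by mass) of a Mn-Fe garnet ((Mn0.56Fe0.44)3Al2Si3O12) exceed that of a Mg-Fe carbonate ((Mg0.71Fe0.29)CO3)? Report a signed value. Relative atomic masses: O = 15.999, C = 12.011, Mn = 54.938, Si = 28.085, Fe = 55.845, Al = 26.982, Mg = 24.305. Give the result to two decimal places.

First mineral: 73.715 g Fe in 496.218 g formula = 14.86 wt% Fe.
Second mineral: 16.195 g Fe in 93.460 g formula = 17.33 wt% Fe.
14.86% − 17.33% gives a difference of -2.47 percentage points.

-2.47 percentage points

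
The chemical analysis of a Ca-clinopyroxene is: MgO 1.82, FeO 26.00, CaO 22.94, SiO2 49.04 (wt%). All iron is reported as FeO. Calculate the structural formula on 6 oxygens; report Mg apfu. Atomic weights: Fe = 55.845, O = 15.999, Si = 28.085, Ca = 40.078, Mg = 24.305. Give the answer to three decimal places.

0.111 Mg apfu

MgO (M=40.304): mol = 0.04516; Mg = 0.04516, O = 0.04516.
FeO (M=71.844): mol = 0.36190; Fe = 0.36190, O = 0.36190.
CaO (M=56.077): mol = 0.40908; Ca = 0.40908, O = 0.40908.
SiO2 (M=60.083): mol = 0.81620; Si = 0.81620, O = 1.63240.
ΣO = 2.44854; factor = 6/ΣO = 2.45044.
Mg apfu = 0.04516 × 2.45044 = 0.111.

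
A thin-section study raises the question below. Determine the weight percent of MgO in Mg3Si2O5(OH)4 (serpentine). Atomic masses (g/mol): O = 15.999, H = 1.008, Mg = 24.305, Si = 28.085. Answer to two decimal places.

M(Mg3Si2O5(OH)4) = 277.108 g/mol; M(MgO) = 40.304 g/mol.
Moles MgO per formula unit = 3 Mg ÷ 1 = 3.0000.
MgO fraction = (3.0000 × 40.304) / 277.108 = 120.912/277.108 = 0.4363.

43.63 wt%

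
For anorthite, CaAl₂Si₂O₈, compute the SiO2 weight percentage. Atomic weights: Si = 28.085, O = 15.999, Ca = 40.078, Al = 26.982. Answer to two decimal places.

43.19 wt%

Molar mass of CaAl₂Si₂O₈ = 1·40.078 + 2·26.982 + 2·28.085 + 8·15.999 = 278.204 g/mol.
Each formula unit contains 2 Si, equivalent to 2/1 = 2.0000 mol SiO2.
M(SiO2) = 1×28.085 + 2×15.999 = 60.083 g/mol.
Mass of SiO2 per formula unit = 2.0000 × 60.083 = 120.166 g.
SiO2 wt% = 120.166 / 278.204 × 100 = 43.19%.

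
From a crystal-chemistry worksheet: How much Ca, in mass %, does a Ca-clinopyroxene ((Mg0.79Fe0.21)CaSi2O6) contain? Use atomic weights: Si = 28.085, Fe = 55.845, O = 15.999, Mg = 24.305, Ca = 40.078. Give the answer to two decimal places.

M((Mg0.79Fe0.21)CaSi2O6) = 223.170 g/mol.
Ca contributes 1 × 40.078 = 40.078 g per mole.
40.078/223.170 = 0.1796 → 17.96%.

17.96 mass %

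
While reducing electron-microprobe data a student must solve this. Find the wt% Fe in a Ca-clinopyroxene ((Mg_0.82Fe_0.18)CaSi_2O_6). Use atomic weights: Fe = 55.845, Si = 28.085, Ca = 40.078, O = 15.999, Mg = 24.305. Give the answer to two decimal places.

4.52 wt%

Molar mass of (Mg_0.82Fe_0.18)CaSi_2O_6: 0.82*24.305 + 0.18*55.845 + 1*40.078 + 2*28.085 + 6*15.999 = 222.224 g/mol.
Mass of Fe per formula unit: 0.18 × 55.845 = 10.052 g.
Weight fraction Fe = 10.052 / 222.224 = 0.0452.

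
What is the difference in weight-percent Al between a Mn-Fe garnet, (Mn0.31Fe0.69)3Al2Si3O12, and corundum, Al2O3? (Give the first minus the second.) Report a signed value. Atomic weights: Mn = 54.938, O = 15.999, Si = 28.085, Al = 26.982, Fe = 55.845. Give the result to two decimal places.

Al in (Mn0.31Fe0.69)3Al2Si3O12: molar mass 496.898 g/mol; 2×26.982 = 53.964 g → 10.86 wt%.
Al in Al2O3: molar mass 101.961 g/mol; 2×26.982 = 53.964 g → 52.93 wt%.
Difference = 10.86 − 52.93 = -42.07 percentage points.

-42.07 percentage points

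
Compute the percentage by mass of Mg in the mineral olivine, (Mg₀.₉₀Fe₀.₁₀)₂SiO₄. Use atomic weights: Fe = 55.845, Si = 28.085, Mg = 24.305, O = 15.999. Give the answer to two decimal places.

Formula mass = 1.80*24.305 + 0.20*55.845 + 1*28.085 + 4*15.999 = 146.999 g/mol, of which 43.749 g is Mg.
So Mg makes up 43.749/146.999 = 0.2976 of the mass, i.e. 29.76%.

29.76 weight percent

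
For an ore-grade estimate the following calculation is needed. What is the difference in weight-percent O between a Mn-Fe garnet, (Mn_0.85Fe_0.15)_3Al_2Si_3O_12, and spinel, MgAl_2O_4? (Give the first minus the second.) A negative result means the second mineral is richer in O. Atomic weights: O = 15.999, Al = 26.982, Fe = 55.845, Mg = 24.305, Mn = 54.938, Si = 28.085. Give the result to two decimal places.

-6.23 percentage points

M((Mn_0.85Fe_0.15)_3Al_2Si_3O_12) = 495.429 g/mol, so wt% O = 191.988/495.429 × 100 = 38.75%.
M(MgAl_2O_4) = 142.265 g/mol, so wt% O = 63.996/142.265 × 100 = 44.98%.
38.75 − 44.98 = -6.23 pp.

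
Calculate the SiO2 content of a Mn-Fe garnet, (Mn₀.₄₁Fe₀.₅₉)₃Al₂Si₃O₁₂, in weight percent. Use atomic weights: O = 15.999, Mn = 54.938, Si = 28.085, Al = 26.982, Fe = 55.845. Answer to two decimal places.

Formula mass = 496.626 g/mol.
3 Si → 3.0000 mol SiO2 per formula unit; M(SiO2) = 60.083, so SiO2 mass = 180.249 g.
180.249/496.626 × 100 = 36.29 wt%.

36.29 wt%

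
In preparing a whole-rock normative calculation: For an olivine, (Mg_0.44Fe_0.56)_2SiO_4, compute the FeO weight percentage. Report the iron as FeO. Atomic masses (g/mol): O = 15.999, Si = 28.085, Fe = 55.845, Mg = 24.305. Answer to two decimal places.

Formula mass = 176.016 g/mol.
1.12 Fe → 1.1200 mol FeO per formula unit; M(FeO) = 71.844, so FeO mass = 80.465 g.
80.465/176.016 × 100 = 45.71 wt%.

45.71 wt%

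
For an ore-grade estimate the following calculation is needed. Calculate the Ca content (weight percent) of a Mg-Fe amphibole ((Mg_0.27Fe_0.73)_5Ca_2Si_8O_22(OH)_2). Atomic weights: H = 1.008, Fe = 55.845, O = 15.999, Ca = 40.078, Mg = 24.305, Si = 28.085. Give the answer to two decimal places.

8.64 weight percent

Molar mass of (Mg_0.27Fe_0.73)_5Ca_2Si_8O_22(OH)_2: 1.35×24.305 + 3.65×55.845 + 2×40.078 + 8×28.085 + 24×15.999 + 2×1.008 = 927.474 g/mol.
Mass of Ca per formula unit: 2 × 40.078 = 80.156 g.
Weight fraction Ca = 80.156 / 927.474 = 0.0864.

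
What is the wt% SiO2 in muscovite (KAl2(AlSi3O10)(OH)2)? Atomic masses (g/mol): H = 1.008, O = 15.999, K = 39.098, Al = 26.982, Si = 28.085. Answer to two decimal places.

45.25 wt%

Molar mass of KAl2(AlSi3O10)(OH)2 = 1·39.098 + 3·26.982 + 3·28.085 + 12·15.999 + 2·1.008 = 398.303 g/mol.
Each formula unit contains 3 Si, equivalent to 3/1 = 3.0000 mol SiO2.
M(SiO2) = 1×28.085 + 2×15.999 = 60.083 g/mol.
Mass of SiO2 per formula unit = 3.0000 × 60.083 = 180.249 g.
SiO2 wt% = 180.249 / 398.303 × 100 = 45.25%.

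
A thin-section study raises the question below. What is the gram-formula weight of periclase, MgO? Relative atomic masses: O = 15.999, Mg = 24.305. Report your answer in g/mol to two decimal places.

M = 1(24.305) + 1(15.999)

40.30 g/mol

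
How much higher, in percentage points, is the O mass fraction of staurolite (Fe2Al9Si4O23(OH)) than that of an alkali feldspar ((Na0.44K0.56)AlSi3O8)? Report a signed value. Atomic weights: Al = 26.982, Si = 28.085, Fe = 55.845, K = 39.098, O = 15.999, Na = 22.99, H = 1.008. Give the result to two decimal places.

O in Fe2Al9Si4O23(OH): molar mass 851.852 g/mol; 24×15.999 = 383.976 g → 45.08 wt%.
O in (Na0.44K0.56)AlSi3O8: molar mass 271.239 g/mol; 8×15.999 = 127.992 g → 47.19 wt%.
Difference = 45.08 − 47.19 = -2.11 percentage points.

-2.11 percentage points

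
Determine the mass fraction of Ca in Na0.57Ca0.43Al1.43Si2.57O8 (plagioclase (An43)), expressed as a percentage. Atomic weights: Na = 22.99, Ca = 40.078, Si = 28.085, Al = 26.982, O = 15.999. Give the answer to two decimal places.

Molar mass of Na0.57Ca0.43Al1.43Si2.57O8: 0.57·22.99 + 0.43·40.078 + 1.43·26.982 + 2.57·28.085 + 8·15.999 = 269.093 g/mol.
Mass of Ca per formula unit: 0.43 × 40.078 = 17.234 g.
Weight fraction Ca = 17.234 / 269.093 = 0.0640.

6.40 mass %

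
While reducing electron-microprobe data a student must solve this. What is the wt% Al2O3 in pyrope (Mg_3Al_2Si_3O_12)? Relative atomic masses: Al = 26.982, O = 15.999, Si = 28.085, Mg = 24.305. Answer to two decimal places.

Molar mass of Mg_3Al_2Si_3O_12 = 3*24.305 + 2*26.982 + 3*28.085 + 12*15.999 = 403.122 g/mol.
Each formula unit contains 2 Al, equivalent to 2/2 = 1.0000 mol Al2O3.
M(Al2O3) = 2×26.982 + 3×15.999 = 101.961 g/mol.
Mass of Al2O3 per formula unit = 1.0000 × 101.961 = 101.961 g.
Al2O3 wt% = 101.961 / 403.122 × 100 = 25.29%.

25.29 wt%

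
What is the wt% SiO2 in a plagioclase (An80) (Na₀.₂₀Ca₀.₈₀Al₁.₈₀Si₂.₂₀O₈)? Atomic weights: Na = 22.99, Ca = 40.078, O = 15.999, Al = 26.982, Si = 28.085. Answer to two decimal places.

48.07 wt%

M(Na₀.₂₀Ca₀.₈₀Al₁.₈₀Si₂.₂₀O₈) = 275.007 g/mol; M(SiO2) = 60.083 g/mol.
Moles SiO2 per formula unit = 2.20 Si ÷ 1 = 2.2000.
SiO2 fraction = (2.2000 × 60.083) / 275.007 = 132.183/275.007 = 0.4807.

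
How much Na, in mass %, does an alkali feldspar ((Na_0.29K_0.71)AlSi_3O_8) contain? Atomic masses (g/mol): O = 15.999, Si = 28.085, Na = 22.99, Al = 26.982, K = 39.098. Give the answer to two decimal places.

Molar mass of (Na_0.29K_0.71)AlSi_3O_8: 0.29·22.99 + 0.71·39.098 + 1·26.982 + 3·28.085 + 8·15.999 = 273.656 g/mol.
Mass of Na per formula unit: 0.29 × 22.99 = 6.667 g.
Weight fraction Na = 6.667 / 273.656 = 0.0244.

2.44 mass %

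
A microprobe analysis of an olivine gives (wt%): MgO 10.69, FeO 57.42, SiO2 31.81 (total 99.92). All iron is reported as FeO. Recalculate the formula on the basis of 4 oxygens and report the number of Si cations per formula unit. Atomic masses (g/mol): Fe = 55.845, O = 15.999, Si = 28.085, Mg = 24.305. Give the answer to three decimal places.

0.997 Si apfu

10.69 wt% MgO ÷ 40.304 g/mol = 0.26523 mol, giving 0.26523 Mg and 0.26523 O.
57.42 wt% FeO ÷ 71.844 g/mol = 0.79923 mol, giving 0.79923 Fe and 0.79923 O.
31.81 wt% SiO2 ÷ 60.083 g/mol = 0.52943 mol, giving 0.52943 Si and 1.05886 O.
Oxygen sums to 2.12332; scaling by 4/2.12332 = 1.88384 puts the formula on 4 O.
Si: 0.52943 × 1.88384 = 0.997 atoms per formula unit.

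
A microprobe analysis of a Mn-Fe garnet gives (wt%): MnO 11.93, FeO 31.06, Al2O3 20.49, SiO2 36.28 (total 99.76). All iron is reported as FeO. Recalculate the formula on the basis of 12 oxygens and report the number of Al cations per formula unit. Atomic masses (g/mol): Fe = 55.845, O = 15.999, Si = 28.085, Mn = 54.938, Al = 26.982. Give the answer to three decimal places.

2.000 Al apfu

11.93 wt% MnO ÷ 70.937 g/mol = 0.16818 mol, giving 0.16818 Mn and 0.16818 O.
31.06 wt% FeO ÷ 71.844 g/mol = 0.43233 mol, giving 0.43233 Fe and 0.43233 O.
20.49 wt% Al2O3 ÷ 101.961 g/mol = 0.20096 mol, giving 0.40192 Al and 0.60288 O.
36.28 wt% SiO2 ÷ 60.083 g/mol = 0.60383 mol, giving 0.60383 Si and 1.20766 O.
Oxygen sums to 2.41105; scaling by 12/2.41105 = 4.97708 puts the formula on 12 O.
Al: 0.40192 × 4.97708 = 2.000 atoms per formula unit.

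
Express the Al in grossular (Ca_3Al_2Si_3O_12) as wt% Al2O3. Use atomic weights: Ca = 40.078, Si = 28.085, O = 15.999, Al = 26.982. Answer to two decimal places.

Formula mass = 450.441 g/mol.
2 Al → 1.0000 mol Al2O3 per formula unit; M(Al2O3) = 101.961, so Al2O3 mass = 101.961 g.
101.961/450.441 × 100 = 22.64 wt%.

22.64 wt%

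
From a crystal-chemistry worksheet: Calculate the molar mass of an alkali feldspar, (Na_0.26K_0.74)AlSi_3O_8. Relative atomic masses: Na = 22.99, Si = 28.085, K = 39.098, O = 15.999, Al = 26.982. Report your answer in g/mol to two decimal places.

274.14 g/mol

Na: 0.26 × 22.99 = 5.9774
K: 0.74 × 39.098 = 28.9325
Al: 1 × 26.982 = 26.9820
Si: 3 × 28.085 = 84.2550
O: 8 × 15.999 = 127.9920
Summing the contributions gives the formula mass.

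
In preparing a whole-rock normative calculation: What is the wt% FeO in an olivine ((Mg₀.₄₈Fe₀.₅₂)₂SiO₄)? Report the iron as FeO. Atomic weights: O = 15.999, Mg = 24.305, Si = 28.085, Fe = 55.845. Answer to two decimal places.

43.07 wt%

Molar mass of (Mg₀.₄₈Fe₀.₅₂)₂SiO₄ = 0.96×24.305 + 1.04×55.845 + 1×28.085 + 4×15.999 = 173.493 g/mol.
Each formula unit contains 1.04 Fe, equivalent to 1.04/1 = 1.0400 mol FeO.
M(FeO) = 1×55.845 + 1×15.999 = 71.844 g/mol.
Mass of FeO per formula unit = 1.0400 × 71.844 = 74.718 g.
FeO wt% = 74.718 / 173.493 × 100 = 43.07%.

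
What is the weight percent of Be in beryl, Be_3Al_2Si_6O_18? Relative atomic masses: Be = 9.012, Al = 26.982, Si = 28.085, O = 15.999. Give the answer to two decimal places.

Molar mass of Be_3Al_2Si_6O_18: 3·9.012 + 2·26.982 + 6·28.085 + 18·15.999 = 537.492 g/mol.
Mass of Be per formula unit: 3 × 9.012 = 27.036 g.
Weight fraction Be = 27.036 / 537.492 = 0.0503.

5.03 weight percent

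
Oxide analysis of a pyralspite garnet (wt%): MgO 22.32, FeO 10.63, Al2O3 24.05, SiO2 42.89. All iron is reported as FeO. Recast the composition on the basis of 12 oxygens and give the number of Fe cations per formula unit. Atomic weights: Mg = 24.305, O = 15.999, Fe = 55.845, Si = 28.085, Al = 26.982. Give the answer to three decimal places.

0.626 Fe apfu

MgO: 22.32/40.304 = 0.55379 mol → 0.55379 mol Mg, 0.55379 mol O.
FeO: 10.63/71.844 = 0.14796 mol → 0.14796 mol Fe, 0.14796 mol O.
Al2O3: 24.05/101.961 = 0.23587 mol → 0.47174 mol Al, 0.70761 mol O.
SiO2: 42.89/60.083 = 0.71385 mol → 0.71385 mol Si, 1.42770 mol O.
Total oxygen = 2.83706 mol. Normalization factor = 12/2.83706 = 4.22973.
Fe per 12 O = 0.14796 × 4.22973 = 0.626.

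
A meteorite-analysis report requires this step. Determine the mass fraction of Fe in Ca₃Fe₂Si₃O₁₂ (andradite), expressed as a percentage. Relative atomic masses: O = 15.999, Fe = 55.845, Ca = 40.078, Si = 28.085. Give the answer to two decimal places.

21.98 weight percent

Formula mass = 3*40.078 + 2*55.845 + 3*28.085 + 12*15.999 = 508.167 g/mol, of which 111.690 g is Fe.
So Fe makes up 111.690/508.167 = 0.2198 of the mass, i.e. 21.98%.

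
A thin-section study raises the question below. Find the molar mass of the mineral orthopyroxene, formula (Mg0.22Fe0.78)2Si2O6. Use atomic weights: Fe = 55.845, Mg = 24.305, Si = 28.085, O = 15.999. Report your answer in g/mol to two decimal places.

The formula mass is the sum 0.44*24.305 + 1.56*55.845 + 2*28.085 + 6*15.999.

249.98 g/mol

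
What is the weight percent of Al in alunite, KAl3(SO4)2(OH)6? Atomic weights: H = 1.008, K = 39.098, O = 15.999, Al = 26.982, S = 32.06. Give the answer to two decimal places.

19.54 wt%

Formula mass = 1*39.098 + 3*26.982 + 2*32.06 + 14*15.999 + 6*1.008 = 414.198 g/mol, of which 80.946 g is Al.
So Al makes up 80.946/414.198 = 0.1954 of the mass, i.e. 19.54%.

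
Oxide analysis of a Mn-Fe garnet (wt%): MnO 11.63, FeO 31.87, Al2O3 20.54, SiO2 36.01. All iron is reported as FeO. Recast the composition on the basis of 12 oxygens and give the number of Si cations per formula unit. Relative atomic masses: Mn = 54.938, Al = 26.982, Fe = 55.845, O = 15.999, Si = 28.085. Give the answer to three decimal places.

2.984 Si apfu

MnO: 11.63/70.937 = 0.16395 mol → 0.16395 mol Mn, 0.16395 mol O.
FeO: 31.87/71.844 = 0.44360 mol → 0.44360 mol Fe, 0.44360 mol O.
Al2O3: 20.54/101.961 = 0.20145 mol → 0.40290 mol Al, 0.60435 mol O.
SiO2: 36.01/60.083 = 0.59934 mol → 0.59934 mol Si, 1.19868 mol O.
Total oxygen = 2.41058 mol. Normalization factor = 12/2.41058 = 4.97806.
Si per 12 O = 0.59934 × 4.97806 = 2.984.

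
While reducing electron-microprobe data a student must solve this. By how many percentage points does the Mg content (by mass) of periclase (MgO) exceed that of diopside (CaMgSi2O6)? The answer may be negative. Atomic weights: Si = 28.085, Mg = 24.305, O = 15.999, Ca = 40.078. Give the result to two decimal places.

Mg in MgO: molar mass 40.304 g/mol; 1×24.305 = 24.305 g → 60.30 wt%.
Mg in CaMgSi2O6: molar mass 216.547 g/mol; 1×24.305 = 24.305 g → 11.22 wt%.
Difference = 60.30 − 11.22 = 49.08 percentage points.

49.08 percentage points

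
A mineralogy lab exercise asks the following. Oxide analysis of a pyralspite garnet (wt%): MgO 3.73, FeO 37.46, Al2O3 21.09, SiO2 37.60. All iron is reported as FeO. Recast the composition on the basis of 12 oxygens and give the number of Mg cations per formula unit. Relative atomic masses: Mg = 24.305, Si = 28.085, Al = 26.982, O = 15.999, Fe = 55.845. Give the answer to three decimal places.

0.447 Mg apfu

MgO: 3.73/40.304 = 0.09255 mol → 0.09255 mol Mg, 0.09255 mol O.
FeO: 37.46/71.844 = 0.52141 mol → 0.52141 mol Fe, 0.52141 mol O.
Al2O3: 21.09/101.961 = 0.20684 mol → 0.41368 mol Al, 0.62052 mol O.
SiO2: 37.60/60.083 = 0.62580 mol → 0.62580 mol Si, 1.25160 mol O.
Total oxygen = 2.48608 mol. Normalization factor = 12/2.48608 = 4.82688.
Mg per 12 O = 0.09255 × 4.82688 = 0.447.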